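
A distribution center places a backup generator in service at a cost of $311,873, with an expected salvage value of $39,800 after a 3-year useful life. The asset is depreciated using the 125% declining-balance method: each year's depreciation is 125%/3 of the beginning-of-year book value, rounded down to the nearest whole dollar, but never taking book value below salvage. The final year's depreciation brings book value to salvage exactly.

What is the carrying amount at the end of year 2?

$106,124

Depreciable base = $311,873 − $39,800 = $272,073.
Year 1: ⌊$311,873 × 125%/3⌋ = $129,947. Book value $181,926.
Year 2: ⌊$181,926 × 125%/3⌋ = $75,802. Book value $106,124.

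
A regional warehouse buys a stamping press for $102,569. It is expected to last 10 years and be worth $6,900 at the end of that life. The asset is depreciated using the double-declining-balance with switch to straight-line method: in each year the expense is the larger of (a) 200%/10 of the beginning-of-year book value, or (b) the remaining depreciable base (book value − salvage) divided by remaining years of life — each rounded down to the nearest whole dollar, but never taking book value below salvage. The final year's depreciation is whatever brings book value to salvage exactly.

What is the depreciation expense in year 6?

$6,722

Depreciable base = $102,569 − $6,900 = $95,669.
Year 1: DB = ⌊$102,569 × 200%/10⌋ = $20,513; SL = ⌊$95,669/10⌋ = $9,566 → take DB $20,513. Book value $82,056.
Year 2: DB = ⌊$82,056 × 200%/10⌋ = $16,411; SL = ⌊$75,156/9⌋ = $8,350 → take DB $16,411. Book value $65,645.
Year 3: DB = ⌊$65,645 × 200%/10⌋ = $13,129; SL = ⌊$58,745/8⌋ = $7,343 → take DB $13,129. Book value $52,516.
Year 4: DB = ⌊$52,516 × 200%/10⌋ = $10,503; SL = ⌊$45,616/7⌋ = $6,516 → take DB $10,503. Book value $42,013.
Year 5: DB = ⌊$42,013 × 200%/10⌋ = $8,402; SL = ⌊$35,113/6⌋ = $5,852 → take DB $8,402. Book value $33,611.
Year 6: DB = ⌊$33,611 × 200%/10⌋ = $6,722; SL = ⌊$26,711/5⌋ = $5,342 → take DB $6,722. Book value $26,889.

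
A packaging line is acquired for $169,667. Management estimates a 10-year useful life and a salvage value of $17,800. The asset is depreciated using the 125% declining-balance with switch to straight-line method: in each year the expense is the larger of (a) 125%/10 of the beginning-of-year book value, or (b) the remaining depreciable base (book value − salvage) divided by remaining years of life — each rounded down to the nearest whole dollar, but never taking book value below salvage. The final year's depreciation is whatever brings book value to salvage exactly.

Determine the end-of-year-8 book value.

$45,020

Depreciable base = $169,667 − $17,800 = $151,867.
Year 1: DB = ⌊$169,667 × 125%/10⌋ = $21,208; SL = ⌊$151,867/10⌋ = $15,186 → take DB $21,208. Book value $148,459.
Year 2: DB = ⌊$148,459 × 125%/10⌋ = $18,557; SL = ⌊$130,659/9⌋ = $14,517 → take DB $18,557. Book value $129,902.
Year 3: DB = ⌊$129,902 × 125%/10⌋ = $16,237; SL = ⌊$112,102/8⌋ = $14,012 → take DB $16,237. Book value $113,665.
Year 4: DB = ⌊$113,665 × 125%/10⌋ = $14,208; SL = ⌊$95,865/7⌋ = $13,695 → take DB $14,208. Book value $99,457.
Year 5: DB = ⌊$99,457 × 125%/10⌋ = $12,432; SL = ⌊$81,657/6⌋ = $13,609 → take SL $13,609. Book value $85,848.
Year 6: DB = ⌊$85,848 × 125%/10⌋ = $10,731; SL = ⌊$68,048/5⌋ = $13,609 → take SL $13,609. Book value $72,239.
Year 7: DB = ⌊$72,239 × 125%/10⌋ = $9,029; SL = ⌊$54,439/4⌋ = $13,609 → take SL $13,609. Book value $58,630.
Year 8: DB = ⌊$58,630 × 125%/10⌋ = $7,328; SL = ⌊$40,830/3⌋ = $13,610 → take SL $13,610. Book value $45,020.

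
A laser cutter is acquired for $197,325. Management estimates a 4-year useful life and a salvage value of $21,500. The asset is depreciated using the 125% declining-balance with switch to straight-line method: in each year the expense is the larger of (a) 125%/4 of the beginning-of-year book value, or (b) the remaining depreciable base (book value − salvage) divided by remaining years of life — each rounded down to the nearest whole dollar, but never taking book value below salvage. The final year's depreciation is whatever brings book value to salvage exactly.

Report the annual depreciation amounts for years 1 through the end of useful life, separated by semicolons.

$61,664; $42,394; $35,883; $35,884

Depreciable base = $197,325 − $21,500 = $175,825.
Year 1: DB = ⌊$197,325 × 125%/4⌋ = $61,664; SL = ⌊$175,825/4⌋ = $43,956 → take DB $61,664. Book value $135,661.
Year 2: DB = ⌊$135,661 × 125%/4⌋ = $42,394; SL = ⌊$114,161/3⌋ = $38,053 → take DB $42,394. Book value $93,267.
Year 3: DB = ⌊$93,267 × 125%/4⌋ = $29,145; SL = ⌊$71,767/2⌋ = $35,883 → take SL $35,883. Book value $57,384.
Year 4 (final): $57,384 − $21,500 = $35,884. Book value $21,500.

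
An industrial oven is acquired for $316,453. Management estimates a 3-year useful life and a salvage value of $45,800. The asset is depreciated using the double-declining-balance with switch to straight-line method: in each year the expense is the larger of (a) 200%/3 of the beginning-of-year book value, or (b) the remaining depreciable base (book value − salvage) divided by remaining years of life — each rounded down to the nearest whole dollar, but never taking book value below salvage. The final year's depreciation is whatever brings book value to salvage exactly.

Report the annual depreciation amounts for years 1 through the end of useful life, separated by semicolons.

$210,968; $59,685; $0

Depreciable base = $316,453 − $45,800 = $270,653.
Year 1: DB = ⌊$316,453 × 200%/3⌋ = $210,968; SL = ⌊$270,653/3⌋ = $90,217 → take DB $210,968. Book value $105,485.
Year 2: DB = ⌊$105,485 × 200%/3⌋ = $70,323; SL = ⌊$59,685/2⌋ = $29,842 → take DB $70,323, capped at $59,685. Book value $45,800.
Year 3 (final): $45,800 − $45,800 = $0. Book value $45,800.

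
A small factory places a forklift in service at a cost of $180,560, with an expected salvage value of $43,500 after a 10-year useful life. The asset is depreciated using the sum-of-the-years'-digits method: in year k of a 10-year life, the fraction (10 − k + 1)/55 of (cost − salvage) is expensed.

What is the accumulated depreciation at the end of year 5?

$99,680

Depreciable base = $180,560 − $43,500 = $137,060.
Sum of the years' digits = 10+9+8+7+6+5+4+3+2+1 = 55.
Year 1: $137,060 × 10/55 = $24,920. Book value $155,640.
Year 2: $137,060 × 9/55 = $22,428. Book value $133,212.
Year 3: $137,060 × 8/55 = $19,936. Book value $113,276.
Year 4: $137,060 × 7/55 = $17,444. Book value $95,832.
Year 5: $137,060 × 6/55 = $14,952. Book value $80,880.
Accumulated through year 5 = $180,560 − $80,880 = $99,680.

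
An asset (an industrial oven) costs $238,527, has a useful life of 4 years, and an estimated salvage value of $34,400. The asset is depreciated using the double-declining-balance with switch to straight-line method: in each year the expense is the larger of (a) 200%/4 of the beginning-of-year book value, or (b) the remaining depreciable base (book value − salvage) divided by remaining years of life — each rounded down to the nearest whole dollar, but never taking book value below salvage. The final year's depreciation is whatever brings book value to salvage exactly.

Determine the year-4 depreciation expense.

$0

Depreciable base = $238,527 − $34,400 = $204,127.
Year 1: DB = ⌊$238,527 × 200%/4⌋ = $119,263; SL = ⌊$204,127/4⌋ = $51,031 → take DB $119,263. Book value $119,264.
Year 2: DB = ⌊$119,264 × 200%/4⌋ = $59,632; SL = ⌊$84,864/3⌋ = $28,288 → take DB $59,632. Book value $59,632.
Year 3: DB = ⌊$59,632 × 200%/4⌋ = $29,816; SL = ⌊$25,232/2⌋ = $12,616 → take DB $29,816, capped at $25,232. Book value $34,400.
Year 4 (final): $34,400 − $34,400 = $0. Book value $34,400.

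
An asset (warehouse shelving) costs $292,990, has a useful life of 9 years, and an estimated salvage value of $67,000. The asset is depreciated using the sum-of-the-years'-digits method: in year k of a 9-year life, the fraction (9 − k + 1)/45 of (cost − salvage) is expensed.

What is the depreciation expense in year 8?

$10,044

Depreciable base = $292,990 − $67,000 = $225,990.
Sum of the years' digits = 9+8+7+6+5+4+3+2+1 = 45.
Year 1: $225,990 × 9/45 = $45,198. Book value $247,792.
Year 2: $225,990 × 8/45 = $40,176. Book value $207,616.
Year 3: $225,990 × 7/45 = $35,154. Book value $172,462.
Year 4: $225,990 × 6/45 = $30,132. Book value $142,330.
Year 5: $225,990 × 5/45 = $25,110. Book value $117,220.
Year 6: $225,990 × 4/45 = $20,088. Book value $97,132.
Year 7: $225,990 × 3/45 = $15,066. Book value $82,066.
Year 8: $225,990 × 2/45 = $10,044. Book value $72,022.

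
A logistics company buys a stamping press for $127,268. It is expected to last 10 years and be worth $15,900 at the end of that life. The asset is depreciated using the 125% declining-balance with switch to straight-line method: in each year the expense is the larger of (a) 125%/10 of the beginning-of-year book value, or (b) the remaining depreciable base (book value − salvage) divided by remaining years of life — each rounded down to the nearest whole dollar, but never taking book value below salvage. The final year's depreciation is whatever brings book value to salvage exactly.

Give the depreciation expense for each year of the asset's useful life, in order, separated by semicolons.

Depreciable base = $127,268 − $15,900 = $111,368.
Year 1: DB = ⌊$127,268 × 125%/10⌋ = $15,908; SL = ⌊$111,368/10⌋ = $11,136 → take DB $15,908. Book value $111,360.
Year 2: DB = ⌊$111,360 × 125%/10⌋ = $13,920; SL = ⌊$95,460/9⌋ = $10,606 → take DB $13,920. Book value $97,440.
Year 3: DB = ⌊$97,440 × 125%/10⌋ = $12,180; SL = ⌊$81,540/8⌋ = $10,192 → take DB $12,180. Book value $85,260.
Year 4: DB = ⌊$85,260 × 125%/10⌋ = $10,657; SL = ⌊$69,360/7⌋ = $9,908 → take DB $10,657. Book value $74,603.
Year 5: DB = ⌊$74,603 × 125%/10⌋ = $9,325; SL = ⌊$58,703/6⌋ = $9,783 → take SL $9,783. Book value $64,820.
Year 6: DB = ⌊$64,820 × 125%/10⌋ = $8,102; SL = ⌊$48,920/5⌋ = $9,784 → take SL $9,784. Book value $55,036.
Year 7: DB = ⌊$55,036 × 125%/10⌋ = $6,879; SL = ⌊$39,136/4⌋ = $9,784 → take SL $9,784. Book value $45,252.
Year 8: DB = ⌊$45,252 × 125%/10⌋ = $5,656; SL = ⌊$29,352/3⌋ = $9,784 → take SL $9,784. Book value $35,468.
Year 9: DB = ⌊$35,468 × 125%/10⌋ = $4,433; SL = ⌊$19,568/2⌋ = $9,784 → take SL $9,784. Book value $25,684.
Year 10 (final): $25,684 − $15,900 = $9,784. Book value $15,900.

$15,908; $13,920; $12,180; $10,657; $9,783; $9,784; $9,784; $9,784; $9,784; $9,784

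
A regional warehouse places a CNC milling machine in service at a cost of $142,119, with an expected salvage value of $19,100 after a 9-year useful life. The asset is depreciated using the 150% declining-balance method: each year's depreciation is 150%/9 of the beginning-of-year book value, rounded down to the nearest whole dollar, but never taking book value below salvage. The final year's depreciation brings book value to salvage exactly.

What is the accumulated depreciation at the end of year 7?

$102,454

Depreciable base = $142,119 − $19,100 = $123,019.
Year 1: ⌊$142,119 × 150%/9⌋ = $23,686. Book value $118,433.
Year 2: ⌊$118,433 × 150%/9⌋ = $19,738. Book value $98,695.
Year 3: ⌊$98,695 × 150%/9⌋ = $16,449. Book value $82,246.
Year 4: ⌊$82,246 × 150%/9⌋ = $13,707. Book value $68,539.
Year 5: ⌊$68,539 × 150%/9⌋ = $11,423. Book value $57,116.
Year 6: ⌊$57,116 × 150%/9⌋ = $9,519. Book value $47,597.
Year 7: ⌊$47,597 × 150%/9⌋ = $7,932. Book value $39,665.
Accumulated through year 7 = $142,119 − $39,665 = $102,454.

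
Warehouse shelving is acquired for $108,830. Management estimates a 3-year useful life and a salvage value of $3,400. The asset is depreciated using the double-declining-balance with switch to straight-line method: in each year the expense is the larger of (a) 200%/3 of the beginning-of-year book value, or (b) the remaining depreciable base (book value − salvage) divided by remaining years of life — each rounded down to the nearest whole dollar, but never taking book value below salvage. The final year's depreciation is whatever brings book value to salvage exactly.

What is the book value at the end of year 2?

$12,093

Depreciable base = $108,830 − $3,400 = $105,430.
Year 1: DB = ⌊$108,830 × 200%/3⌋ = $72,553; SL = ⌊$105,430/3⌋ = $35,143 → take DB $72,553. Book value $36,277.
Year 2: DB = ⌊$36,277 × 200%/3⌋ = $24,184; SL = ⌊$32,877/2⌋ = $16,438 → take DB $24,184. Book value $12,093.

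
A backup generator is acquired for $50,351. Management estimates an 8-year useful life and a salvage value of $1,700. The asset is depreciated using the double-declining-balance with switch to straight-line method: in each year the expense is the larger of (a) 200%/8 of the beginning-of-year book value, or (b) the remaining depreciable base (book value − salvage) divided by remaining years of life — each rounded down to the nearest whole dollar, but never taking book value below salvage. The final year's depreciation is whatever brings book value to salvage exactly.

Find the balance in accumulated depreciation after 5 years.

Depreciable base = $50,351 − $1,700 = $48,651.
Year 1: DB = ⌊$50,351 × 200%/8⌋ = $12,587; SL = ⌊$48,651/8⌋ = $6,081 → take DB $12,587. Book value $37,764.
Year 2: DB = ⌊$37,764 × 200%/8⌋ = $9,441; SL = ⌊$36,064/7⌋ = $5,152 → take DB $9,441. Book value $28,323.
Year 3: DB = ⌊$28,323 × 200%/8⌋ = $7,080; SL = ⌊$26,623/6⌋ = $4,437 → take DB $7,080. Book value $21,243.
Year 4: DB = ⌊$21,243 × 200%/8⌋ = $5,310; SL = ⌊$19,543/5⌋ = $3,908 → take DB $5,310. Book value $15,933.
Year 5: DB = ⌊$15,933 × 200%/8⌋ = $3,983; SL = ⌊$14,233/4⌋ = $3,558 → take DB $3,983. Book value $11,950.
Accumulated through year 5 = $50,351 − $11,950 = $38,401.

$38,401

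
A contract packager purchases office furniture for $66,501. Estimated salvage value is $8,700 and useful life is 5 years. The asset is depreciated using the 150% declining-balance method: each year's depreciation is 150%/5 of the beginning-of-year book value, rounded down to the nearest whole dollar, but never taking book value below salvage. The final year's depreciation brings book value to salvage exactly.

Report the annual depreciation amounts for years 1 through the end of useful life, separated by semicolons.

$19,950; $13,965; $9,775; $6,843; $7,268

Depreciable base = $66,501 − $8,700 = $57,801.
Year 1: ⌊$66,501 × 150%/5⌋ = $19,950. Book value $46,551.
Year 2: ⌊$46,551 × 150%/5⌋ = $13,965. Book value $32,586.
Year 3: ⌊$32,586 × 150%/5⌋ = $9,775. Book value $22,811.
Year 4: ⌊$22,811 × 150%/5⌋ = $6,843. Book value $15,968.
Year 5 (final): $15,968 − $8,700 = $7,268. Book value $8,700.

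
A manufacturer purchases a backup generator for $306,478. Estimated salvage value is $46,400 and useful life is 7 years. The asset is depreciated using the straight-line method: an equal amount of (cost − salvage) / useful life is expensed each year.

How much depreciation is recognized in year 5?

$37,154

Depreciable base = $306,478 − $46,400 = $260,078.
Annual expense = $260,078 / 7 = $37,154.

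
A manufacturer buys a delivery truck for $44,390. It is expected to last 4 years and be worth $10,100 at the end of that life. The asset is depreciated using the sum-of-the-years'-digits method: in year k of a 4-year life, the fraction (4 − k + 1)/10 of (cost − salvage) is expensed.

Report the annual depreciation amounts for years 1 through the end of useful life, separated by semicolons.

Depreciable base = $44,390 − $10,100 = $34,290.
Sum of the years' digits = 4+3+2+1 = 10.
Year 1: $34,290 × 4/10 = $13,716. Book value $30,674.
Year 2: $34,290 × 3/10 = $10,287. Book value $20,387.
Year 3: $34,290 × 2/10 = $6,858. Book value $13,529.
Year 4: $34,290 × 1/10 = $3,429. Book value $10,100.

$13,716; $10,287; $6,858; $3,429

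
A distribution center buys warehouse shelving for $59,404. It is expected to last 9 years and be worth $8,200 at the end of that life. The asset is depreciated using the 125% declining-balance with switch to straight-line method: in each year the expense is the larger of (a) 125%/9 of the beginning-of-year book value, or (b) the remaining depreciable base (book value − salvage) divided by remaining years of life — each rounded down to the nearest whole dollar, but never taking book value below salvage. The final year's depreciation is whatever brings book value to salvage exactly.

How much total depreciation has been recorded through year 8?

$46,311

Depreciable base = $59,404 − $8,200 = $51,204.
Year 1: DB = ⌊$59,404 × 125%/9⌋ = $8,250; SL = ⌊$51,204/9⌋ = $5,689 → take DB $8,250. Book value $51,154.
Year 2: DB = ⌊$51,154 × 125%/9⌋ = $7,104; SL = ⌊$42,954/8⌋ = $5,369 → take DB $7,104. Book value $44,050.
Year 3: DB = ⌊$44,050 × 125%/9⌋ = $6,118; SL = ⌊$35,850/7⌋ = $5,121 → take DB $6,118. Book value $37,932.
Year 4: DB = ⌊$37,932 × 125%/9⌋ = $5,268; SL = ⌊$29,732/6⌋ = $4,955 → take DB $5,268. Book value $32,664.
Year 5: DB = ⌊$32,664 × 125%/9⌋ = $4,536; SL = ⌊$24,464/5⌋ = $4,892 → take SL $4,892. Book value $27,772.
Year 6: DB = ⌊$27,772 × 125%/9⌋ = $3,857; SL = ⌊$19,572/4⌋ = $4,893 → take SL $4,893. Book value $22,879.
Year 7: DB = ⌊$22,879 × 125%/9⌋ = $3,177; SL = ⌊$14,679/3⌋ = $4,893 → take SL $4,893. Book value $17,986.
Year 8: DB = ⌊$17,986 × 125%/9⌋ = $2,498; SL = ⌊$9,786/2⌋ = $4,893 → take SL $4,893. Book value $13,093.
Accumulated through year 8 = $59,404 − $13,093 = $46,311.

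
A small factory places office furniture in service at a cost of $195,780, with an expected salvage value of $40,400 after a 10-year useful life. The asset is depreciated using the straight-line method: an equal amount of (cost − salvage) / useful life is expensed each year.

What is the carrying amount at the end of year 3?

Depreciable base = $195,780 − $40,400 = $155,380.
Annual expense = $155,380 / 10 = $15,538.
End of year 1: book value $180,242.
End of year 2: book value $164,704.
End of year 3: book value $149,166.

$149,166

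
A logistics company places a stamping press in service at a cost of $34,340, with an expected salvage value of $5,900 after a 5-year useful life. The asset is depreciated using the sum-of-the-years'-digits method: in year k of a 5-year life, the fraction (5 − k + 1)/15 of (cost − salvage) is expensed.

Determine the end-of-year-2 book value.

$17,276

Depreciable base = $34,340 − $5,900 = $28,440.
Sum of the years' digits = 5+4+3+2+1 = 15.
Year 1: $28,440 × 5/15 = $9,480. Book value $24,860.
Year 2: $28,440 × 4/15 = $7,584. Book value $17,276.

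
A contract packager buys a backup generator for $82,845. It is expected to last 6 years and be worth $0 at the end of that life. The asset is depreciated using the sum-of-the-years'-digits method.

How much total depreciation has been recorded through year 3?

Depreciable base = $82,845 − $0 = $82,845.
Sum of the years' digits = 6+5+4+3+2+1 = 21.
Year 1: $82,845 × 6/21 = $23,670. Book value $59,175.
Year 2: $82,845 × 5/21 = $19,725. Book value $39,450.
Year 3: $82,845 × 4/21 = $15,780. Book value $23,670.
Accumulated through year 3 = $82,845 − $23,670 = $59,175.

$59,175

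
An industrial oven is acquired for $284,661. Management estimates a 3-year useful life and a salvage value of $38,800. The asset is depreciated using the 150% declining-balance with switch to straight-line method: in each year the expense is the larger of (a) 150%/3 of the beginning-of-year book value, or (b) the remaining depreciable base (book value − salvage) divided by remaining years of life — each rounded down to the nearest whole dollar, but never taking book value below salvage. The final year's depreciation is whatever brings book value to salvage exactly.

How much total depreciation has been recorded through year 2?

$213,495

Depreciable base = $284,661 − $38,800 = $245,861.
Year 1: DB = ⌊$284,661 × 150%/3⌋ = $142,330; SL = ⌊$245,861/3⌋ = $81,953 → take DB $142,330. Book value $142,331.
Year 2: DB = ⌊$142,331 × 150%/3⌋ = $71,165; SL = ⌊$103,531/2⌋ = $51,765 → take DB $71,165. Book value $71,166.
Accumulated through year 2 = $284,661 − $71,166 = $213,495.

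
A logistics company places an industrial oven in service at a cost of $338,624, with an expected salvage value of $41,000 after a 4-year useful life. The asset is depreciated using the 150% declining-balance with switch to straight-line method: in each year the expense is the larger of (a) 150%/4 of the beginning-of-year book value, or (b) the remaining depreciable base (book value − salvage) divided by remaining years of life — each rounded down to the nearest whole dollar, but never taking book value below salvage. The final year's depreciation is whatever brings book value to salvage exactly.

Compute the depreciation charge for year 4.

Depreciable base = $338,624 − $41,000 = $297,624.
Year 1: DB = ⌊$338,624 × 150%/4⌋ = $126,984; SL = ⌊$297,624/4⌋ = $74,406 → take DB $126,984. Book value $211,640.
Year 2: DB = ⌊$211,640 × 150%/4⌋ = $79,365; SL = ⌊$170,640/3⌋ = $56,880 → take DB $79,365. Book value $132,275.
Year 3: DB = ⌊$132,275 × 150%/4⌋ = $49,603; SL = ⌊$91,275/2⌋ = $45,637 → take DB $49,603. Book value $82,672.
Year 4 (final): $82,672 − $41,000 = $41,672. Book value $41,000.

$41,672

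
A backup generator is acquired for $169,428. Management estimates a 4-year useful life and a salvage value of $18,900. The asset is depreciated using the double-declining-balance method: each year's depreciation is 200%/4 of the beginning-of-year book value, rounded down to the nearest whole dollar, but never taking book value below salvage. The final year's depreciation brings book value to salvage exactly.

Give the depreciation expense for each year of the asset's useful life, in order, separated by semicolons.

$84,714; $42,357; $21,178; $2,279

Depreciable base = $169,428 − $18,900 = $150,528.
Year 1: ⌊$169,428 × 200%/4⌋ = $84,714. Book value $84,714.
Year 2: ⌊$84,714 × 200%/4⌋ = $42,357. Book value $42,357.
Year 3: ⌊$42,357 × 200%/4⌋ = $21,178. Book value $21,179.
Year 4 (final): $21,179 − $18,900 = $2,279. Book value $18,900.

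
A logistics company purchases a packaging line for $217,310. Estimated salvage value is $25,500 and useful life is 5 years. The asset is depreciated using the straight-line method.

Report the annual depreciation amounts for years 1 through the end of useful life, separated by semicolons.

Depreciable base = $217,310 − $25,500 = $191,810.
Annual expense = $191,810 / 5 = $38,362.
End of year 1: book value $178,948.
End of year 2: book value $140,586.
End of year 3: book value $102,224.
End of year 4: book value $63,862.
End of year 5: book value $25,500.

$38,362; $38,362; $38,362; $38,362; $38,362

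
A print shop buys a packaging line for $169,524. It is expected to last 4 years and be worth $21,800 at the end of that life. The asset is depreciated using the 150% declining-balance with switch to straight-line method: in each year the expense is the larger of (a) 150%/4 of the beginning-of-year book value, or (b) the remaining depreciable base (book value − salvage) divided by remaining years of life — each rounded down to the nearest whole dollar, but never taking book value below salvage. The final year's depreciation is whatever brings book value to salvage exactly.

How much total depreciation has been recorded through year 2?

$103,303

Depreciable base = $169,524 − $21,800 = $147,724.
Year 1: DB = ⌊$169,524 × 150%/4⌋ = $63,571; SL = ⌊$147,724/4⌋ = $36,931 → take DB $63,571. Book value $105,953.
Year 2: DB = ⌊$105,953 × 150%/4⌋ = $39,732; SL = ⌊$84,153/3⌋ = $28,051 → take DB $39,732. Book value $66,221.
Accumulated through year 2 = $169,524 − $66,221 = $103,303.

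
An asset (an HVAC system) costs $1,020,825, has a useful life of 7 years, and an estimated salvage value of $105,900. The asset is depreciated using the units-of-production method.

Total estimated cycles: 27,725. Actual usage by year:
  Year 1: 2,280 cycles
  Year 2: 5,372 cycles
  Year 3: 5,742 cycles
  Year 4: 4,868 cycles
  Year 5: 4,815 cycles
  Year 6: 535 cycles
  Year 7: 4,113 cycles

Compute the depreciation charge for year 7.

Depreciable base = $1,020,825 − $105,900 = $914,925.
Rate = $914,925 / 27,725 cycles = $33 per cycle.
Year 1: 2,280 × $33 = $75,240. Book value $945,585.
Year 2: 5,372 × $33 = $177,276. Book value $768,309.
Year 3: 5,742 × $33 = $189,486. Book value $578,823.
Year 4: 4,868 × $33 = $160,644. Book value $418,179.
Year 5: 4,815 × $33 = $158,895. Book value $259,284.
Year 6: 535 × $33 = $17,655. Book value $241,629.
Year 7: 4,113 × $33 = $135,729. Book value $105,900.

$135,729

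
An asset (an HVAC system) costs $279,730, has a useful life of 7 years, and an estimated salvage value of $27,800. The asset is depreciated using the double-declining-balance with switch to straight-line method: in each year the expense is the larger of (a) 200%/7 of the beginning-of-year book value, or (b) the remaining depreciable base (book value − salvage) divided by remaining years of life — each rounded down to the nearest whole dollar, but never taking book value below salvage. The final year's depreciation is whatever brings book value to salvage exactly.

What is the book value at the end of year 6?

$37,153

Depreciable base = $279,730 − $27,800 = $251,930.
Year 1: DB = ⌊$279,730 × 200%/7⌋ = $79,922; SL = ⌊$251,930/7⌋ = $35,990 → take DB $79,922. Book value $199,808.
Year 2: DB = ⌊$199,808 × 200%/7⌋ = $57,088; SL = ⌊$172,008/6⌋ = $28,668 → take DB $57,088. Book value $142,720.
Year 3: DB = ⌊$142,720 × 200%/7⌋ = $40,777; SL = ⌊$114,920/5⌋ = $22,984 → take DB $40,777. Book value $101,943.
Year 4: DB = ⌊$101,943 × 200%/7⌋ = $29,126; SL = ⌊$74,143/4⌋ = $18,535 → take DB $29,126. Book value $72,817.
Year 5: DB = ⌊$72,817 × 200%/7⌋ = $20,804; SL = ⌊$45,017/3⌋ = $15,005 → take DB $20,804. Book value $52,013.
Year 6: DB = ⌊$52,013 × 200%/7⌋ = $14,860; SL = ⌊$24,213/2⌋ = $12,106 → take DB $14,860. Book value $37,153.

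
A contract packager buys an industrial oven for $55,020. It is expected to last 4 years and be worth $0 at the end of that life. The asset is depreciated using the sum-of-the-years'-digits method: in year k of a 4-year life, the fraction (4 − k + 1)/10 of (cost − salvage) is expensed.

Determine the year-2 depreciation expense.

$16,506

Depreciable base = $55,020 − $0 = $55,020.
Sum of the years' digits = 4+3+2+1 = 10.
Year 1: $55,020 × 4/10 = $22,008. Book value $33,012.
Year 2: $55,020 × 3/10 = $16,506. Book value $16,506.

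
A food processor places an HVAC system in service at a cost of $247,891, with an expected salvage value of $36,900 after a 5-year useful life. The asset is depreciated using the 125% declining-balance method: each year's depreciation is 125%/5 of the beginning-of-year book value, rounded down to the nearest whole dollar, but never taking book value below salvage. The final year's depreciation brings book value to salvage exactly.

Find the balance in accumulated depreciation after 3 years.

$143,311

Depreciable base = $247,891 − $36,900 = $210,991.
Year 1: ⌊$247,891 × 125%/5⌋ = $61,972. Book value $185,919.
Year 2: ⌊$185,919 × 125%/5⌋ = $46,479. Book value $139,440.
Year 3: ⌊$139,440 × 125%/5⌋ = $34,860. Book value $104,580.
Accumulated through year 3 = $247,891 − $104,580 = $143,311.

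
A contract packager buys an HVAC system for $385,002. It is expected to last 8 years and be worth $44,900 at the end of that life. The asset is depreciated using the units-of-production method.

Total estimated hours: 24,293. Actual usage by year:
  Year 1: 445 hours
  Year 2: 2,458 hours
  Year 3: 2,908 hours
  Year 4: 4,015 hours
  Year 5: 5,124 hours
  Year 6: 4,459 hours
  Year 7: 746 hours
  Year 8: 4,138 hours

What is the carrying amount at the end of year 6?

Depreciable base = $385,002 − $44,900 = $340,102.
Rate = $340,102 / 24,293 hours = $14 per hour.
Year 1: 445 × $14 = $6,230. Book value $378,772.
Year 2: 2,458 × $14 = $34,412. Book value $344,360.
Year 3: 2,908 × $14 = $40,712. Book value $303,648.
Year 4: 4,015 × $14 = $56,210. Book value $247,438.
Year 5: 5,124 × $14 = $71,736. Book value $175,702.
Year 6: 4,459 × $14 = $62,426. Book value $113,276.

$113,276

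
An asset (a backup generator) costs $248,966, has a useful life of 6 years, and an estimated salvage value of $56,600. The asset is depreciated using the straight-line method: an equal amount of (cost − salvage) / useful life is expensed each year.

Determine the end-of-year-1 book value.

$216,905

Depreciable base = $248,966 − $56,600 = $192,366.
Annual expense = $192,366 / 6 = $32,061.
End of year 1: book value $216,905.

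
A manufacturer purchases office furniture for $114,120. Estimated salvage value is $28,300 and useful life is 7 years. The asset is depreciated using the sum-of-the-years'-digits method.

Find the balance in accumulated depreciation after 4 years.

$67,430

Depreciable base = $114,120 − $28,300 = $85,820.
Sum of the years' digits = 7+6+5+4+3+2+1 = 28.
Year 1: $85,820 × 7/28 = $21,455. Book value $92,665.
Year 2: $85,820 × 6/28 = $18,390. Book value $74,275.
Year 3: $85,820 × 5/28 = $15,325. Book value $58,950.
Year 4: $85,820 × 4/28 = $12,260. Book value $46,690.
Accumulated through year 4 = $114,120 − $46,690 = $67,430.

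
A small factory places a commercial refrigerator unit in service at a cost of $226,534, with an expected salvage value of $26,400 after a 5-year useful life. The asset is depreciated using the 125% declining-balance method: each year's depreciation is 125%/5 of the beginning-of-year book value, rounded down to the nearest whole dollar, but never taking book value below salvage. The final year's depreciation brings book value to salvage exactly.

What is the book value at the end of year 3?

Depreciable base = $226,534 − $26,400 = $200,134.
Year 1: ⌊$226,534 × 125%/5⌋ = $56,633. Book value $169,901.
Year 2: ⌊$169,901 × 125%/5⌋ = $42,475. Book value $127,426.
Year 3: ⌊$127,426 × 125%/5⌋ = $31,856. Book value $95,570.

$95,570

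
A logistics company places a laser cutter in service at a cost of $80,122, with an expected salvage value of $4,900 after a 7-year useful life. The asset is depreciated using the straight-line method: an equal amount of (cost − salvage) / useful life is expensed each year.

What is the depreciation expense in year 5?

$10,746

Depreciable base = $80,122 − $4,900 = $75,222.
Annual expense = $75,222 / 7 = $10,746.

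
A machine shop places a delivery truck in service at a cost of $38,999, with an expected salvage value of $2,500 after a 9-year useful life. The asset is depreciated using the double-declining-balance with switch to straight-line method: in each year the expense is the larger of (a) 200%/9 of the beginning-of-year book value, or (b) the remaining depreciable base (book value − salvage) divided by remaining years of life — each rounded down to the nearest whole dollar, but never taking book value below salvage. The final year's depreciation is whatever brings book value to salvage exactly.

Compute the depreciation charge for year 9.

$2,045

Depreciable base = $38,999 − $2,500 = $36,499.
Year 1: DB = ⌊$38,999 × 200%/9⌋ = $8,666; SL = ⌊$36,499/9⌋ = $4,055 → take DB $8,666. Book value $30,333.
Year 2: DB = ⌊$30,333 × 200%/9⌋ = $6,740; SL = ⌊$27,833/8⌋ = $3,479 → take DB $6,740. Book value $23,593.
Year 3: DB = ⌊$23,593 × 200%/9⌋ = $5,242; SL = ⌊$21,093/7⌋ = $3,013 → take DB $5,242. Book value $18,351.
Year 4: DB = ⌊$18,351 × 200%/9⌋ = $4,078; SL = ⌊$15,851/6⌋ = $2,641 → take DB $4,078. Book value $14,273.
Year 5: DB = ⌊$14,273 × 200%/9⌋ = $3,171; SL = ⌊$11,773/5⌋ = $2,354 → take DB $3,171. Book value $11,102.
Year 6: DB = ⌊$11,102 × 200%/9⌋ = $2,467; SL = ⌊$8,602/4⌋ = $2,150 → take DB $2,467. Book value $8,635.
Year 7: DB = ⌊$8,635 × 200%/9⌋ = $1,918; SL = ⌊$6,135/3⌋ = $2,045 → take SL $2,045. Book value $6,590.
Year 8: DB = ⌊$6,590 × 200%/9⌋ = $1,464; SL = ⌊$4,090/2⌋ = $2,045 → take SL $2,045. Book value $4,545.
Year 9 (final): $4,545 − $2,500 = $2,045. Book value $2,500.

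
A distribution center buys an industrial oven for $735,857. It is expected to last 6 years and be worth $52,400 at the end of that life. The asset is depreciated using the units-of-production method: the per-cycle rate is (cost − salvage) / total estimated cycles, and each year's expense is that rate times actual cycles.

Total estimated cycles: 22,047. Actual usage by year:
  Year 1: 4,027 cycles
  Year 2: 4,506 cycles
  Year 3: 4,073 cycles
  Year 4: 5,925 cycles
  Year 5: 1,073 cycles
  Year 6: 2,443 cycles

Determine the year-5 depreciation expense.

$33,263

Depreciable base = $735,857 − $52,400 = $683,457.
Rate = $683,457 / 22,047 cycles = $31 per cycle.
Year 1: 4,027 × $31 = $124,837. Book value $611,020.
Year 2: 4,506 × $31 = $139,686. Book value $471,334.
Year 3: 4,073 × $31 = $126,263. Book value $345,071.
Year 4: 5,925 × $31 = $183,675. Book value $161,396.
Year 5: 1,073 × $31 = $33,263. Book value $128,133.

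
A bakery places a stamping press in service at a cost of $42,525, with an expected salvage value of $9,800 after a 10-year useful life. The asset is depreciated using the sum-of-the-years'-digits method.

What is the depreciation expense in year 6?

Depreciable base = $42,525 − $9,800 = $32,725.
Sum of the years' digits = 10+9+8+7+6+5+4+3+2+1 = 55.
Year 1: $32,725 × 10/55 = $5,950. Book value $36,575.
Year 2: $32,725 × 9/55 = $5,355. Book value $31,220.
Year 3: $32,725 × 8/55 = $4,760. Book value $26,460.
Year 4: $32,725 × 7/55 = $4,165. Book value $22,295.
Year 5: $32,725 × 6/55 = $3,570. Book value $18,725.
Year 6: $32,725 × 5/55 = $2,975. Book value $15,750.

$2,975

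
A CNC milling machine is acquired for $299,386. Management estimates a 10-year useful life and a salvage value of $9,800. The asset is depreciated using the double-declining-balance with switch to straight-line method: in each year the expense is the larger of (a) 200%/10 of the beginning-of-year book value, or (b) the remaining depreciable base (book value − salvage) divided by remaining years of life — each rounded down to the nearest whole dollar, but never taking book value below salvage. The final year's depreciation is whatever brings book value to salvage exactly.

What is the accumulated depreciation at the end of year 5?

$201,282

Depreciable base = $299,386 − $9,800 = $289,586.
Year 1: DB = ⌊$299,386 × 200%/10⌋ = $59,877; SL = ⌊$289,586/10⌋ = $28,958 → take DB $59,877. Book value $239,509.
Year 2: DB = ⌊$239,509 × 200%/10⌋ = $47,901; SL = ⌊$229,709/9⌋ = $25,523 → take DB $47,901. Book value $191,608.
Year 3: DB = ⌊$191,608 × 200%/10⌋ = $38,321; SL = ⌊$181,808/8⌋ = $22,726 → take DB $38,321. Book value $153,287.
Year 4: DB = ⌊$153,287 × 200%/10⌋ = $30,657; SL = ⌊$143,487/7⌋ = $20,498 → take DB $30,657. Book value $122,630.
Year 5: DB = ⌊$122,630 × 200%/10⌋ = $24,526; SL = ⌊$112,830/6⌋ = $18,805 → take DB $24,526. Book value $98,104.
Accumulated through year 5 = $299,386 − $98,104 = $201,282.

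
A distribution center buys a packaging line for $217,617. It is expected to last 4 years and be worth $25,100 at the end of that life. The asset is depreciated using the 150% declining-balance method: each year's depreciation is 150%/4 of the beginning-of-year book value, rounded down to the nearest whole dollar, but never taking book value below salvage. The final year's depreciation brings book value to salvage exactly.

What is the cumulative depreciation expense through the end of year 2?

$132,610

Depreciable base = $217,617 − $25,100 = $192,517.
Year 1: ⌊$217,617 × 150%/4⌋ = $81,606. Book value $136,011.
Year 2: ⌊$136,011 × 150%/4⌋ = $51,004. Book value $85,007.
Accumulated through year 2 = $217,617 − $85,007 = $132,610.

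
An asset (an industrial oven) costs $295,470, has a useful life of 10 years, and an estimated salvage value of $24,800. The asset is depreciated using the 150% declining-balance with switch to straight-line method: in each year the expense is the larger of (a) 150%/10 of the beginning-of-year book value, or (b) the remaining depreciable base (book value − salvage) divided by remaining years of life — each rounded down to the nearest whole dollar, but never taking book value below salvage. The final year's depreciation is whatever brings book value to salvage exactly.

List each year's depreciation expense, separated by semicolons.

$44,320; $37,672; $32,021; $27,218; $23,135; $21,260; $21,261; $21,261; $21,261; $21,261

Depreciable base = $295,470 − $24,800 = $270,670.
Year 1: DB = ⌊$295,470 × 150%/10⌋ = $44,320; SL = ⌊$270,670/10⌋ = $27,067 → take DB $44,320. Book value $251,150.
Year 2: DB = ⌊$251,150 × 150%/10⌋ = $37,672; SL = ⌊$226,350/9⌋ = $25,150 → take DB $37,672. Book value $213,478.
Year 3: DB = ⌊$213,478 × 150%/10⌋ = $32,021; SL = ⌊$188,678/8⌋ = $23,584 → take DB $32,021. Book value $181,457.
Year 4: DB = ⌊$181,457 × 150%/10⌋ = $27,218; SL = ⌊$156,657/7⌋ = $22,379 → take DB $27,218. Book value $154,239.
Year 5: DB = ⌊$154,239 × 150%/10⌋ = $23,135; SL = ⌊$129,439/6⌋ = $21,573 → take DB $23,135. Book value $131,104.
Year 6: DB = ⌊$131,104 × 150%/10⌋ = $19,665; SL = ⌊$106,304/5⌋ = $21,260 → take SL $21,260. Book value $109,844.
Year 7: DB = ⌊$109,844 × 150%/10⌋ = $16,476; SL = ⌊$85,044/4⌋ = $21,261 → take SL $21,261. Book value $88,583.
Year 8: DB = ⌊$88,583 × 150%/10⌋ = $13,287; SL = ⌊$63,783/3⌋ = $21,261 → take SL $21,261. Book value $67,322.
Year 9: DB = ⌊$67,322 × 150%/10⌋ = $10,098; SL = ⌊$42,522/2⌋ = $21,261 → take SL $21,261. Book value $46,061.
Year 10 (final): $46,061 − $24,800 = $21,261. Book value $24,800.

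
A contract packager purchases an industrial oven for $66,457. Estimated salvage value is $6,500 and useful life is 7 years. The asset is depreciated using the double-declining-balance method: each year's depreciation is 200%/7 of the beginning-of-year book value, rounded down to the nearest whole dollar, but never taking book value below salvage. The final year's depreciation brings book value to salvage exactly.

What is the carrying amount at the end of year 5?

$12,358

Depreciable base = $66,457 − $6,500 = $59,957.
Year 1: ⌊$66,457 × 200%/7⌋ = $18,987. Book value $47,470.
Year 2: ⌊$47,470 × 200%/7⌋ = $13,562. Book value $33,908.
Year 3: ⌊$33,908 × 200%/7⌋ = $9,688. Book value $24,220.
Year 4: ⌊$24,220 × 200%/7⌋ = $6,920. Book value $17,300.
Year 5: ⌊$17,300 × 200%/7⌋ = $4,942. Book value $12,358.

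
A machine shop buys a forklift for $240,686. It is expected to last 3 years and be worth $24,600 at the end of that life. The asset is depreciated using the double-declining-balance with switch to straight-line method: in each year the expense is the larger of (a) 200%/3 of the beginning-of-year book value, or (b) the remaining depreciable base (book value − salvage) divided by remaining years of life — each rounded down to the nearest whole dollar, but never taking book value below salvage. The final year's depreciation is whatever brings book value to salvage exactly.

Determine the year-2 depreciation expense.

$53,486

Depreciable base = $240,686 − $24,600 = $216,086.
Year 1: DB = ⌊$240,686 × 200%/3⌋ = $160,457; SL = ⌊$216,086/3⌋ = $72,028 → take DB $160,457. Book value $80,229.
Year 2: DB = ⌊$80,229 × 200%/3⌋ = $53,486; SL = ⌊$55,629/2⌋ = $27,814 → take DB $53,486. Book value $26,743.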